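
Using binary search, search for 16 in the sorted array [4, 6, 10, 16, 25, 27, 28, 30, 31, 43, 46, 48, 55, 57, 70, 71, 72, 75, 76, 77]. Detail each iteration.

Binary search for 16 in [4, 6, 10, 16, 25, 27, 28, 30, 31, 43, 46, 48, 55, 57, 70, 71, 72, 75, 76, 77]:

lo=0, hi=19, mid=9, arr[mid]=43 -> 43 > 16, search left half
lo=0, hi=8, mid=4, arr[mid]=25 -> 25 > 16, search left half
lo=0, hi=3, mid=1, arr[mid]=6 -> 6 < 16, search right half
lo=2, hi=3, mid=2, arr[mid]=10 -> 10 < 16, search right half
lo=3, hi=3, mid=3, arr[mid]=16 -> Found target at index 3!

Binary search finds 16 at index 3 after 5 comparisons. The search repeatedly halves the search space by comparing with the middle element.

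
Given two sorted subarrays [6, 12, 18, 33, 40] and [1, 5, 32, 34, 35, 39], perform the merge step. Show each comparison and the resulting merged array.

Merging process:

Compare 6 vs 1: take 1 from right. Merged: [1]
Compare 6 vs 5: take 5 from right. Merged: [1, 5]
Compare 6 vs 32: take 6 from left. Merged: [1, 5, 6]
Compare 12 vs 32: take 12 from left. Merged: [1, 5, 6, 12]
Compare 18 vs 32: take 18 from left. Merged: [1, 5, 6, 12, 18]
Compare 33 vs 32: take 32 from right. Merged: [1, 5, 6, 12, 18, 32]
Compare 33 vs 34: take 33 from left. Merged: [1, 5, 6, 12, 18, 32, 33]
Compare 40 vs 34: take 34 from right. Merged: [1, 5, 6, 12, 18, 32, 33, 34]
Compare 40 vs 35: take 35 from right. Merged: [1, 5, 6, 12, 18, 32, 33, 34, 35]
Compare 40 vs 39: take 39 from right. Merged: [1, 5, 6, 12, 18, 32, 33, 34, 35, 39]
Append remaining from left: [40]. Merged: [1, 5, 6, 12, 18, 32, 33, 34, 35, 39, 40]

Final merged array: [1, 5, 6, 12, 18, 32, 33, 34, 35, 39, 40]
Total comparisons: 10

The merged array is [1, 5, 6, 12, 18, 32, 33, 34, 35, 39, 40], requiring 10 comparisons. The merge step runs in O(n) time where n is the total number of elements.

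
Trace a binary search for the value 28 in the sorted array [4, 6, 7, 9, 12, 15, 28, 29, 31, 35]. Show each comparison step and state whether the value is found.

Binary search for 28 in [4, 6, 7, 9, 12, 15, 28, 29, 31, 35]:

lo=0, hi=9, mid=4, arr[mid]=12 -> 12 < 28, search right half
lo=5, hi=9, mid=7, arr[mid]=29 -> 29 > 28, search left half
lo=5, hi=6, mid=5, arr[mid]=15 -> 15 < 28, search right half
lo=6, hi=6, mid=6, arr[mid]=28 -> Found target at index 6!

Binary search finds 28 at index 6 after 4 comparisons. The search repeatedly halves the search space by comparing with the middle element.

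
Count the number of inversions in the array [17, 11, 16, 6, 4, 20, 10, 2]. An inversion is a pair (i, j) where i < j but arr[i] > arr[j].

Finding inversions in [17, 11, 16, 6, 4, 20, 10, 2]:

(0, 1): arr[0]=17 > arr[1]=11
(0, 2): arr[0]=17 > arr[2]=16
(0, 3): arr[0]=17 > arr[3]=6
(0, 4): arr[0]=17 > arr[4]=4
(0, 6): arr[0]=17 > arr[6]=10
(0, 7): arr[0]=17 > arr[7]=2
(1, 3): arr[1]=11 > arr[3]=6
(1, 4): arr[1]=11 > arr[4]=4
(1, 6): arr[1]=11 > arr[6]=10
(1, 7): arr[1]=11 > arr[7]=2
(2, 3): arr[2]=16 > arr[3]=6
(2, 4): arr[2]=16 > arr[4]=4
(2, 6): arr[2]=16 > arr[6]=10
(2, 7): arr[2]=16 > arr[7]=2
(3, 4): arr[3]=6 > arr[4]=4
(3, 7): arr[3]=6 > arr[7]=2
(4, 7): arr[4]=4 > arr[7]=2
(5, 6): arr[5]=20 > arr[6]=10
(5, 7): arr[5]=20 > arr[7]=2
(6, 7): arr[6]=10 > arr[7]=2

Total inversions: 20

The array has 20 inversion(s): (0,1), (0,2), (0,3), (0,4), (0,6), (0,7), (1,3), (1,4), (1,6), (1,7), (2,3), (2,4), (2,6), (2,7), (3,4), (3,7), (4,7), (5,6), (5,7), (6,7). Each pair (i,j) satisfies i < j and arr[i] > arr[j].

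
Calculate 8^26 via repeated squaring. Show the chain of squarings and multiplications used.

Computing 8^26 by squaring (build up from 8^1; each line after the first costs one multiplication):

8^1 = 8
8^2 = (8^1)^2 = 8^2 = 64
8^3 = 8 * 8^2 = 8 * 64 = 512
8^6 = (8^3)^2 = 512^2 = 262144
8^12 = (8^6)^2 = 262144^2 = 68719476736
8^13 = 8 * 8^12 = 8 * 68719476736 = 549755813888
8^26 = (8^13)^2 = 549755813888^2 = 302231454903657293676544

Result: 302231454903657293676544
Multiplications needed: 6 (6 lines after 8^1)

8^26 = 302231454903657293676544. Using exponentiation by squaring, this requires 6 multiplications. The key idea: if the exponent is even, square the half-power; if odd, multiply by the base once.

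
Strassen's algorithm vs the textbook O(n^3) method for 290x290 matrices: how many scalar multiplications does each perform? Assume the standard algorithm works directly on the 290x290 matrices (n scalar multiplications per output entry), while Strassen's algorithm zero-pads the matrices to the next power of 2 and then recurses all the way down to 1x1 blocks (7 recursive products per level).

Matrix multiplication for 290x290 matrices:

Strassen's algorithm requires power-of-2 dimensions. Pad 290x290 to 512x512 (next power of 2).

Standard algorithm: 290^3 = 24389000 multiplications
Strassen's algorithm: 7^(log2(512)) = 7^9 = 40353607 multiplications
Difference: 24389000 - 40353607 = -15964607 (Strassen uses MORE here due to padding overhead — for small or just-over-power-of-2 n, padding can outweigh the per-level savings)

Standard: 24389000 multiplications (290^3). Strassen: 40353607 multiplications (7^9, after padding to 512x512). Strassen reduces 8 recursive multiplications to 7 at each level.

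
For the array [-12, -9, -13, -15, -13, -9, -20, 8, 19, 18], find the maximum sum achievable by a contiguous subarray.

Using Kadane's algorithm on [-12, -9, -13, -15, -13, -9, -20, 8, 19, 18]:

Scanning through the array:
Position 1 (value -9): max_ending_here = -9, max_so_far = -9
Position 2 (value -13): max_ending_here = -13, max_so_far = -9
Position 3 (value -15): max_ending_here = -15, max_so_far = -9
Position 4 (value -13): max_ending_here = -13, max_so_far = -9
Position 5 (value -9): max_ending_here = -9, max_so_far = -9
Position 6 (value -20): max_ending_here = -20, max_so_far = -9
Position 7 (value 8): max_ending_here = 8, max_so_far = 8
Position 8 (value 19): max_ending_here = 27, max_so_far = 27
Position 9 (value 18): max_ending_here = 45, max_so_far = 45

Maximum subarray: [8, 19, 18]
Maximum sum: 45

The maximum subarray is [8, 19, 18] with sum 45. This subarray runs from index 7 to index 9.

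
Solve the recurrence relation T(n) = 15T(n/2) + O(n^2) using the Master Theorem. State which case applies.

Master Theorem for T(n) = 15T(n/2) + O(n^2):

a = 15, b = 2, c = 2
log_b(a) = log_2(15) = 3.9069

Case 1: c = 2 < log_2(15) = 3.9069
T(n) = O(n^(log_2 15))

For T(n) = 15T(n/2) + O(n^2): log_2(15) = 3.9069. This is Case 1 of the Master Theorem (c < log_b(a), work dominated by leaves), giving O(n^(log_2 15)).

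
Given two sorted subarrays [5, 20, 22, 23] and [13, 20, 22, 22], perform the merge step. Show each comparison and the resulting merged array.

Merging process:

Compare 5 vs 13: take 5 from left. Merged: [5]
Compare 20 vs 13: take 13 from right. Merged: [5, 13]
Compare 20 vs 20: take 20 from left. Merged: [5, 13, 20]
Compare 22 vs 20: take 20 from right. Merged: [5, 13, 20, 20]
Compare 22 vs 22: take 22 from left. Merged: [5, 13, 20, 20, 22]
Compare 23 vs 22: take 22 from right. Merged: [5, 13, 20, 20, 22, 22]
Compare 23 vs 22: take 22 from right. Merged: [5, 13, 20, 20, 22, 22, 22]
Append remaining from left: [23]. Merged: [5, 13, 20, 20, 22, 22, 22, 23]

Final merged array: [5, 13, 20, 20, 22, 22, 22, 23]
Total comparisons: 7

The merged array is [5, 13, 20, 20, 22, 22, 22, 23], requiring 7 comparisons. The merge step runs in O(n) time where n is the total number of elements.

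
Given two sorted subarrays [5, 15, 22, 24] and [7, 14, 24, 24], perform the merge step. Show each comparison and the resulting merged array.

Merging process:

Compare 5 vs 7: take 5 from left. Merged: [5]
Compare 15 vs 7: take 7 from right. Merged: [5, 7]
Compare 15 vs 14: take 14 from right. Merged: [5, 7, 14]
Compare 15 vs 24: take 15 from left. Merged: [5, 7, 14, 15]
Compare 22 vs 24: take 22 from left. Merged: [5, 7, 14, 15, 22]
Compare 24 vs 24: take 24 from left. Merged: [5, 7, 14, 15, 22, 24]
Append remaining from right: [24, 24]. Merged: [5, 7, 14, 15, 22, 24, 24, 24]

Final merged array: [5, 7, 14, 15, 22, 24, 24, 24]
Total comparisons: 6

The merged array is [5, 7, 14, 15, 22, 24, 24, 24], requiring 6 comparisons. The merge step runs in O(n) time where n is the total number of elements.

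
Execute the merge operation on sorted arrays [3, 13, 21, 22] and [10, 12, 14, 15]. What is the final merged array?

Merging process:

Compare 3 vs 10: take 3 from left. Merged: [3]
Compare 13 vs 10: take 10 from right. Merged: [3, 10]
Compare 13 vs 12: take 12 from right. Merged: [3, 10, 12]
Compare 13 vs 14: take 13 from left. Merged: [3, 10, 12, 13]
Compare 21 vs 14: take 14 from right. Merged: [3, 10, 12, 13, 14]
Compare 21 vs 15: take 15 from right. Merged: [3, 10, 12, 13, 14, 15]
Append remaining from left: [21, 22]. Merged: [3, 10, 12, 13, 14, 15, 21, 22]

Final merged array: [3, 10, 12, 13, 14, 15, 21, 22]
Total comparisons: 6

The merged array is [3, 10, 12, 13, 14, 15, 21, 22], requiring 6 comparisons. The merge step runs in O(n) time where n is the total number of elements.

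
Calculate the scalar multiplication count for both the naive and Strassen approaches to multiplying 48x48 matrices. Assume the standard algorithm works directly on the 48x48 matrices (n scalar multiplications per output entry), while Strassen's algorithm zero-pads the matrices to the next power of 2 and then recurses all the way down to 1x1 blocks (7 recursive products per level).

Matrix multiplication for 48x48 matrices:

Strassen's algorithm requires power-of-2 dimensions. Pad 48x48 to 64x64 (next power of 2).

Standard algorithm: 48^3 = 110592 multiplications
Strassen's algorithm: 7^(log2(64)) = 7^6 = 117649 multiplications
Difference: 110592 - 117649 = -7057 (Strassen uses MORE here due to padding overhead — for small or just-over-power-of-2 n, padding can outweigh the per-level savings)

Standard: 110592 multiplications (48^3). Strassen: 117649 multiplications (7^6, after padding to 64x64). Strassen reduces 8 recursive multiplications to 7 at each level.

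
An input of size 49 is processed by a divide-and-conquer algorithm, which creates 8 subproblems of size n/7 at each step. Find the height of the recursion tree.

For divide and conquer with division factor 7:

Problem sizes at each level:
Level 0: 49
Level 1: 7
Level 2: 1

The root is level 0 and the size-1 base case is level 2 (the tree spans levels 0 through 2, i.e. 3 levels counting the root), so the depth is the number of divisions: log_7(49) = 2

The recursion tree depth is log_7(49) = 2. At each level, the problem size is divided by 7, so it takes 2 divisions to reduce to a base case of size 1. The algorithm makes 8 recursive calls at each level.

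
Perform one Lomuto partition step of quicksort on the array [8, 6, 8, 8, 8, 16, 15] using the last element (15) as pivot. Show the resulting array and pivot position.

Lomuto partition with pivot = 15:

Initial array: [8, 6, 8, 8, 8, 16, 15]

arr[0]=8 <= 15: swap with position 0, array becomes [8, 6, 8, 8, 8, 16, 15]
arr[1]=6 <= 15: swap with position 1, array becomes [8, 6, 8, 8, 8, 16, 15]
arr[2]=8 <= 15: swap with position 2, array becomes [8, 6, 8, 8, 8, 16, 15]
arr[3]=8 <= 15: swap with position 3, array becomes [8, 6, 8, 8, 8, 16, 15]
arr[4]=8 <= 15: swap with position 4, array becomes [8, 6, 8, 8, 8, 16, 15]
arr[5]=16 > 15: no swap

Place pivot at position 5: [8, 6, 8, 8, 8, 15, 16]
Pivot position: 5

After partitioning with pivot 15, the array becomes [8, 6, 8, 8, 8, 15, 16]. The pivot is placed at index 5. All elements to the left of the pivot are <= 15, and all elements to the right are > 15.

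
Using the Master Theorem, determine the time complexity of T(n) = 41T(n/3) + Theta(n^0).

Master Theorem for T(n) = 41T(n/3) + O(n^0):

a = 41, b = 3, c = 0
log_b(a) = log_3(41) = 3.3802

Case 1: c = 0 < log_3(41) = 3.3802
T(n) = O(n^(log_3 41))

For T(n) = 41T(n/3) + O(n^0): log_3(41) = 3.3802. This is Case 1 of the Master Theorem (c < log_b(a), work dominated by leaves), giving O(n^(log_3 41)).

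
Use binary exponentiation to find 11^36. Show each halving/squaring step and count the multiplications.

Computing 11^36 by squaring (build up from 11^1; each line after the first costs one multiplication):

11^1 = 11
11^2 = (11^1)^2 = 11^2 = 121
11^4 = (11^2)^2 = 121^2 = 14641
11^8 = (11^4)^2 = 14641^2 = 214358881
11^9 = 11 * 11^8 = 11 * 214358881 = 2357947691
11^18 = (11^9)^2 = 2357947691^2 = 5559917313492231481
11^36 = (11^18)^2 = 5559917313492231481^2 = 30912680532870672635673352936887453361

Result: 30912680532870672635673352936887453361
Multiplications needed: 6 (6 lines after 11^1)

11^36 = 30912680532870672635673352936887453361. Using exponentiation by squaring, this requires 6 multiplications. The key idea: if the exponent is even, square the half-power; if odd, multiply by the base once.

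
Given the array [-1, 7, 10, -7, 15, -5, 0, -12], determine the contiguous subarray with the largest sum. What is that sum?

Using Kadane's algorithm on [-1, 7, 10, -7, 15, -5, 0, -12]:

Scanning through the array:
Position 1 (value 7): max_ending_here = 7, max_so_far = 7
Position 2 (value 10): max_ending_here = 17, max_so_far = 17
Position 3 (value -7): max_ending_here = 10, max_so_far = 17
Position 4 (value 15): max_ending_here = 25, max_so_far = 25
Position 5 (value -5): max_ending_here = 20, max_so_far = 25
Position 6 (value 0): max_ending_here = 20, max_so_far = 25
Position 7 (value -12): max_ending_here = 8, max_so_far = 25

Maximum subarray: [7, 10, -7, 15]
Maximum sum: 25

The maximum subarray is [7, 10, -7, 15] with sum 25. This subarray runs from index 1 to index 4.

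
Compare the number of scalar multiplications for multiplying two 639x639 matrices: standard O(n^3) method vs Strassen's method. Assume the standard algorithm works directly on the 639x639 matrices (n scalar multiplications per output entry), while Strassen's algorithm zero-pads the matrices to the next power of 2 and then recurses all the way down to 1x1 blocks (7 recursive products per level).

Matrix multiplication for 639x639 matrices:

Strassen's algorithm requires power-of-2 dimensions. Pad 639x639 to 1024x1024 (next power of 2).

Standard algorithm: 639^3 = 260917119 multiplications
Strassen's algorithm: 7^(log2(1024)) = 7^10 = 282475249 multiplications
Difference: 260917119 - 282475249 = -21558130 (Strassen uses MORE here due to padding overhead — for small or just-over-power-of-2 n, padding can outweigh the per-level savings)

Standard: 260917119 multiplications (639^3). Strassen: 282475249 multiplications (7^10, after padding to 1024x1024). Strassen reduces 8 recursive multiplications to 7 at each level.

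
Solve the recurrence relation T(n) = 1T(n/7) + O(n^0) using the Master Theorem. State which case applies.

Master Theorem for T(n) = 1T(n/7) + O(n^0):

a = 1, b = 7, c = 0
log_b(a) = log_7(1) = 0.0000

Case 2: c = 0 = log_7(1) = 0.0000
T(n) = O(n^0 log n) = O(log n)

For T(n) = 1T(n/7) + O(n^0): log_7(1) = 0.0000. This is Case 2 of the Master Theorem (c = log_b(a), equal work at all levels), giving O(log n).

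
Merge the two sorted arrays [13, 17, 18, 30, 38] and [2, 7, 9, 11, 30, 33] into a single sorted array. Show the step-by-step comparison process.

Merging process:

Compare 13 vs 2: take 2 from right. Merged: [2]
Compare 13 vs 7: take 7 from right. Merged: [2, 7]
Compare 13 vs 9: take 9 from right. Merged: [2, 7, 9]
Compare 13 vs 11: take 11 from right. Merged: [2, 7, 9, 11]
Compare 13 vs 30: take 13 from left. Merged: [2, 7, 9, 11, 13]
Compare 17 vs 30: take 17 from left. Merged: [2, 7, 9, 11, 13, 17]
Compare 18 vs 30: take 18 from left. Merged: [2, 7, 9, 11, 13, 17, 18]
Compare 30 vs 30: take 30 from left. Merged: [2, 7, 9, 11, 13, 17, 18, 30]
Compare 38 vs 30: take 30 from right. Merged: [2, 7, 9, 11, 13, 17, 18, 30, 30]
Compare 38 vs 33: take 33 from right. Merged: [2, 7, 9, 11, 13, 17, 18, 30, 30, 33]
Append remaining from left: [38]. Merged: [2, 7, 9, 11, 13, 17, 18, 30, 30, 33, 38]

Final merged array: [2, 7, 9, 11, 13, 17, 18, 30, 30, 33, 38]
Total comparisons: 10

The merged array is [2, 7, 9, 11, 13, 17, 18, 30, 30, 33, 38], requiring 10 comparisons. The merge step runs in O(n) time where n is the total number of elements.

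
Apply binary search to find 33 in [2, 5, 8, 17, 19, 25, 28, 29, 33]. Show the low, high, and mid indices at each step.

Binary search for 33 in [2, 5, 8, 17, 19, 25, 28, 29, 33]:

lo=0, hi=8, mid=4, arr[mid]=19 -> 19 < 33, search right half
lo=5, hi=8, mid=6, arr[mid]=28 -> 28 < 33, search right half
lo=7, hi=8, mid=7, arr[mid]=29 -> 29 < 33, search right half
lo=8, hi=8, mid=8, arr[mid]=33 -> Found target at index 8!

Binary search finds 33 at index 8 after 4 comparisons. The search repeatedly halves the search space by comparing with the middle element.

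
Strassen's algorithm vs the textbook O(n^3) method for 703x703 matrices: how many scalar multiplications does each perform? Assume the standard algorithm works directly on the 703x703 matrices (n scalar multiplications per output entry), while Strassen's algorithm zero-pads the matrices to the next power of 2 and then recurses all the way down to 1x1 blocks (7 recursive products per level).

Matrix multiplication for 703x703 matrices:

Strassen's algorithm requires power-of-2 dimensions. Pad 703x703 to 1024x1024 (next power of 2).

Standard algorithm: 703^3 = 347428927 multiplications
Strassen's algorithm: 7^(log2(1024)) = 7^10 = 282475249 multiplications
Savings: 347428927 - 282475249 = 64953678 multiplications

Standard: 347428927 multiplications (703^3). Strassen: 282475249 multiplications (7^10, after padding to 1024x1024). Strassen reduces 8 recursive multiplications to 7 at each level.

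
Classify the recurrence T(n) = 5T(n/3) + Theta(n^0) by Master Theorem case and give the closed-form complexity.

Master Theorem for T(n) = 5T(n/3) + O(n^0):

a = 5, b = 3, c = 0
log_b(a) = log_3(5) = 1.4650

Case 1: c = 0 < log_3(5) = 1.4650
T(n) = O(n^(log_3 5))

For T(n) = 5T(n/3) + O(n^0): log_3(5) = 1.4650. This is Case 1 of the Master Theorem (c < log_b(a), work dominated by leaves), giving O(n^(log_3 5)).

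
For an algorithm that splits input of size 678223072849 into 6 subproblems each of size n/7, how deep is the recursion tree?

For divide and conquer with division factor 7:

Problem sizes at each level:
Level 0: 678223072849
Level 1: 96889010407
Level 2: 13841287201
Level 3: 1977326743
Level 4: 282475249
Level 5: 40353607
Level 6: 5764801
Level 7: 823543
Level 8: 117649
Level 9: 16807
Level 10: 2401
Level 11: 343
Level 12: 49
Level 13: 7
Level 14: 1

The root is level 0 and the size-1 base case is level 14 (the tree spans levels 0 through 14, i.e. 15 levels counting the root), so the depth is the number of divisions: log_7(678223072849) = 14

The recursion tree depth is log_7(678223072849) = 14. At each level, the problem size is divided by 7, so it takes 14 divisions to reduce to a base case of size 1. The algorithm makes 6 recursive calls at each level.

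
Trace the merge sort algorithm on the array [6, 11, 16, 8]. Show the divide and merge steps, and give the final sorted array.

Merge sort trace:

Split: [6, 11, 16, 8] -> [6, 11] and [16, 8]
  Split: [6, 11] -> [6] and [11]
  Merge: [6] + [11] -> [6, 11]
  Split: [16, 8] -> [16] and [8]
  Merge: [16] + [8] -> [8, 16]
Merge: [6, 11] + [8, 16] -> [6, 8, 11, 16]

Final sorted array: [6, 8, 11, 16]

The merge sort proceeds by recursively splitting the array and merging sorted halves.
After all merges, the sorted array is [6, 8, 11, 16].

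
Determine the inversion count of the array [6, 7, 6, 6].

Finding inversions in [6, 7, 6, 6]:

(1, 2): arr[1]=7 > arr[2]=6
(1, 3): arr[1]=7 > arr[3]=6

Total inversions: 2

The array has 2 inversion(s): (1,2), (1,3). Each pair (i,j) satisfies i < j and arr[i] > arr[j].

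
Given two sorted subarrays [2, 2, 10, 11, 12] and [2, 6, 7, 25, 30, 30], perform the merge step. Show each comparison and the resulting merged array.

Merging process:

Compare 2 vs 2: take 2 from left. Merged: [2]
Compare 2 vs 2: take 2 from left. Merged: [2, 2]
Compare 10 vs 2: take 2 from right. Merged: [2, 2, 2]
Compare 10 vs 6: take 6 from right. Merged: [2, 2, 2, 6]
Compare 10 vs 7: take 7 from right. Merged: [2, 2, 2, 6, 7]
Compare 10 vs 25: take 10 from left. Merged: [2, 2, 2, 6, 7, 10]
Compare 11 vs 25: take 11 from left. Merged: [2, 2, 2, 6, 7, 10, 11]
Compare 12 vs 25: take 12 from left. Merged: [2, 2, 2, 6, 7, 10, 11, 12]
Append remaining from right: [25, 30, 30]. Merged: [2, 2, 2, 6, 7, 10, 11, 12, 25, 30, 30]

Final merged array: [2, 2, 2, 6, 7, 10, 11, 12, 25, 30, 30]
Total comparisons: 8

The merged array is [2, 2, 2, 6, 7, 10, 11, 12, 25, 30, 30], requiring 8 comparisons. The merge step runs in O(n) time where n is the total number of elements.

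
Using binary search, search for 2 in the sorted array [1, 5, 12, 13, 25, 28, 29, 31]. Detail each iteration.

Binary search for 2 in [1, 5, 12, 13, 25, 28, 29, 31]:

lo=0, hi=7, mid=3, arr[mid]=13 -> 13 > 2, search left half
lo=0, hi=2, mid=1, arr[mid]=5 -> 5 > 2, search left half
lo=0, hi=0, mid=0, arr[mid]=1 -> 1 < 2, search right half
lo=1 > hi=0, target 2 not found

Binary search determines that 2 is not in the array after 3 comparisons. The search space was exhausted without finding the target.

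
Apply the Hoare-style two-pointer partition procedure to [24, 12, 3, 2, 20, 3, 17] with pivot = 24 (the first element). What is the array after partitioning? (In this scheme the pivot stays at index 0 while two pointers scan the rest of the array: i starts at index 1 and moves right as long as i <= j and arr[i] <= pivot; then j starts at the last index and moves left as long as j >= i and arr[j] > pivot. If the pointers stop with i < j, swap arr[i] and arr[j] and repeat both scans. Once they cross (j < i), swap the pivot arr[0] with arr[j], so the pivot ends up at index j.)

Hoare-style two-pointer partition with pivot = 24:

Initial array: [24, 12, 3, 2, 20, 3, 17]

Pointers start at i = 1, j = 6.
i ends at 7, j ends at 6: the pointers have crossed (j < i), so scanning stops.

Swap pivot arr[0] with arr[6] to place pivot at position 6: [17, 12, 3, 2, 20, 3, 24]
Pivot position: 6

After partitioning with pivot 24, the array becomes [17, 12, 3, 2, 20, 3, 24]. The pivot is placed at index 6. All elements to the left of the pivot are <= 24, and all elements to the right are > 24.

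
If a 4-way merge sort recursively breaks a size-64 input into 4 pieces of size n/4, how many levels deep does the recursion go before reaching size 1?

For divide and conquer with division factor 4:

Problem sizes at each level:
Level 0: 64
Level 1: 16
Level 2: 4
Level 3: 1

The root is level 0 and the size-1 base case is level 3 (the tree spans levels 0 through 3, i.e. 4 levels counting the root), so the depth is the number of divisions: log_4(64) = 3

The recursion tree depth is log_4(64) = 3. At each level, the problem size is divided by 4, so it takes 3 divisions to reduce to a base case of size 1. The algorithm makes 4 recursive calls at each level.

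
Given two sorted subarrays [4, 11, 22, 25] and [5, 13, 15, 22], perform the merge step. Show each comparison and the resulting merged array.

Merging process:

Compare 4 vs 5: take 4 from left. Merged: [4]
Compare 11 vs 5: take 5 from right. Merged: [4, 5]
Compare 11 vs 13: take 11 from left. Merged: [4, 5, 11]
Compare 22 vs 13: take 13 from right. Merged: [4, 5, 11, 13]
Compare 22 vs 15: take 15 from right. Merged: [4, 5, 11, 13, 15]
Compare 22 vs 22: take 22 from left. Merged: [4, 5, 11, 13, 15, 22]
Compare 25 vs 22: take 22 from right. Merged: [4, 5, 11, 13, 15, 22, 22]
Append remaining from left: [25]. Merged: [4, 5, 11, 13, 15, 22, 22, 25]

Final merged array: [4, 5, 11, 13, 15, 22, 22, 25]
Total comparisons: 7

The merged array is [4, 5, 11, 13, 15, 22, 22, 25], requiring 7 comparisons. The merge step runs in O(n) time where n is the total number of elements.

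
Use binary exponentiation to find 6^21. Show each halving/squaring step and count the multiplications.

Computing 6^21 by squaring (build up from 6^1; each line after the first costs one multiplication):

6^1 = 6
6^2 = (6^1)^2 = 6^2 = 36
6^4 = (6^2)^2 = 36^2 = 1296
6^5 = 6 * 6^4 = 6 * 1296 = 7776
6^10 = (6^5)^2 = 7776^2 = 60466176
6^20 = (6^10)^2 = 60466176^2 = 3656158440062976
6^21 = 6 * 6^20 = 6 * 3656158440062976 = 21936950640377856

Result: 21936950640377856
Multiplications needed: 6 (6 lines after 6^1)

6^21 = 21936950640377856. Using exponentiation by squaring, this requires 6 multiplications. The key idea: if the exponent is even, square the half-power; if odd, multiply by the base once.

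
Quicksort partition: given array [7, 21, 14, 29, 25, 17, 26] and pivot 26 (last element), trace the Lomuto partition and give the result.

Lomuto partition with pivot = 26:

Initial array: [7, 21, 14, 29, 25, 17, 26]

arr[0]=7 <= 26: swap with position 0, array becomes [7, 21, 14, 29, 25, 17, 26]
arr[1]=21 <= 26: swap with position 1, array becomes [7, 21, 14, 29, 25, 17, 26]
arr[2]=14 <= 26: swap with position 2, array becomes [7, 21, 14, 29, 25, 17, 26]
arr[3]=29 > 26: no swap
arr[4]=25 <= 26: swap with position 3, array becomes [7, 21, 14, 25, 29, 17, 26]
arr[5]=17 <= 26: swap with position 4, array becomes [7, 21, 14, 25, 17, 29, 26]

Place pivot at position 5: [7, 21, 14, 25, 17, 26, 29]
Pivot position: 5

After partitioning with pivot 26, the array becomes [7, 21, 14, 25, 17, 26, 29]. The pivot is placed at index 5. All elements to the left of the pivot are <= 26, and all elements to the right are > 26.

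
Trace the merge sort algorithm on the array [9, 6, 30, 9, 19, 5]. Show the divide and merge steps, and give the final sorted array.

Merge sort trace:

Split: [9, 6, 30, 9, 19, 5] -> [9, 6, 30] and [9, 19, 5]
  Split: [9, 6, 30] -> [9] and [6, 30]
    Split: [6, 30] -> [6] and [30]
    Merge: [6] + [30] -> [6, 30]
  Merge: [9] + [6, 30] -> [6, 9, 30]
  Split: [9, 19, 5] -> [9] and [19, 5]
    Split: [19, 5] -> [19] and [5]
    Merge: [19] + [5] -> [5, 19]
  Merge: [9] + [5, 19] -> [5, 9, 19]
Merge: [6, 9, 30] + [5, 9, 19] -> [5, 6, 9, 9, 19, 30]

Final sorted array: [5, 6, 9, 9, 19, 30]

The merge sort proceeds by recursively splitting the array and merging sorted halves.
After all merges, the sorted array is [5, 6, 9, 9, 19, 30].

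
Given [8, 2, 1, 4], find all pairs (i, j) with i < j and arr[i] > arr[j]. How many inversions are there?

Finding inversions in [8, 2, 1, 4]:

(0, 1): arr[0]=8 > arr[1]=2
(0, 2): arr[0]=8 > arr[2]=1
(0, 3): arr[0]=8 > arr[3]=4
(1, 2): arr[1]=2 > arr[2]=1

Total inversions: 4

The array has 4 inversion(s): (0,1), (0,2), (0,3), (1,2). Each pair (i,j) satisfies i < j and arr[i] > arr[j].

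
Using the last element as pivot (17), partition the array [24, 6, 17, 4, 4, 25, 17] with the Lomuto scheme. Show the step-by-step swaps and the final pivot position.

Lomuto partition with pivot = 17:

Initial array: [24, 6, 17, 4, 4, 25, 17]

arr[0]=24 > 17: no swap
arr[1]=6 <= 17: swap with position 0, array becomes [6, 24, 17, 4, 4, 25, 17]
arr[2]=17 <= 17: swap with position 1, array becomes [6, 17, 24, 4, 4, 25, 17]
arr[3]=4 <= 17: swap with position 2, array becomes [6, 17, 4, 24, 4, 25, 17]
arr[4]=4 <= 17: swap with position 3, array becomes [6, 17, 4, 4, 24, 25, 17]
arr[5]=25 > 17: no swap

Place pivot at position 4: [6, 17, 4, 4, 17, 25, 24]
Pivot position: 4

After partitioning with pivot 17, the array becomes [6, 17, 4, 4, 17, 25, 24]. The pivot is placed at index 4. All elements to the left of the pivot are <= 17, and all elements to the right are > 17.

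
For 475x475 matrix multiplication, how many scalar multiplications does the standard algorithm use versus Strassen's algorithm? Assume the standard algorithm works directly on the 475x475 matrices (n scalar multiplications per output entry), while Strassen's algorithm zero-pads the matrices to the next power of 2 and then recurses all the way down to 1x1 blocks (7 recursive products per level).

Matrix multiplication for 475x475 matrices:

Strassen's algorithm requires power-of-2 dimensions. Pad 475x475 to 512x512 (next power of 2).

Standard algorithm: 475^3 = 107171875 multiplications
Strassen's algorithm: 7^(log2(512)) = 7^9 = 40353607 multiplications
Savings: 107171875 - 40353607 = 66818268 multiplications

Standard: 107171875 multiplications (475^3). Strassen: 40353607 multiplications (7^9, after padding to 512x512). Strassen reduces 8 recursive multiplications to 7 at each level.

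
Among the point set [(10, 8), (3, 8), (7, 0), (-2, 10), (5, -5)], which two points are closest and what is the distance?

Computing all pairwise distances among 5 points:

d((10, 8), (3, 8)) = 7.0
d((10, 8), (7, 0)) = 8.544
d((10, 8), (-2, 10)) = 12.1655
d((10, 8), (5, -5)) = 13.9284
d((3, 8), (7, 0)) = 8.9443
d((3, 8), (-2, 10)) = 5.3852 <-- minimum
d((3, 8), (5, -5)) = 13.1529
d((7, 0), (-2, 10)) = 13.4536
d((7, 0), (5, -5)) = 5.3852 <-- minimum
d((-2, 10), (5, -5)) = 16.5529

Minimum distance: 5.3852 (tie among 2 pairs: (3, 8) and (-2, 10); (7, 0) and (5, -5))

The minimum Euclidean distance is 5.3852. There is a tie: 2 pairs achieve this minimum — (3, 8) and (-2, 10); (7, 0) and (5, -5). Any of these is a valid closest pair. For 5 points, brute-force pairwise comparison is shown above. For large n, the divide-and-conquer algorithm (sort by x, recurse on halves, check the dividing strip) achieves O(n log n).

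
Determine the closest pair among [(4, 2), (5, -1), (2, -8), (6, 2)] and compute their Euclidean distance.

Computing all pairwise distances among 4 points:

d((4, 2), (5, -1)) = 3.1623
d((4, 2), (2, -8)) = 10.198
d((4, 2), (6, 2)) = 2.0 <-- minimum
d((5, -1), (2, -8)) = 7.6158
d((5, -1), (6, 2)) = 3.1623
d((2, -8), (6, 2)) = 10.7703

Closest pair: (4, 2) and (6, 2) with distance 2.0

The closest pair is (4, 2) and (6, 2) with Euclidean distance 2.0. For 4 points, brute-force pairwise comparison is shown above. For large n, the divide-and-conquer algorithm (sort by x, recurse on halves, check the dividing strip) achieves O(n log n).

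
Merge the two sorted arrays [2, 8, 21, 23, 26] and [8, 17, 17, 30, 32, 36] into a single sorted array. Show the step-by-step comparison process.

Merging process:

Compare 2 vs 8: take 2 from left. Merged: [2]
Compare 8 vs 8: take 8 from left. Merged: [2, 8]
Compare 21 vs 8: take 8 from right. Merged: [2, 8, 8]
Compare 21 vs 17: take 17 from right. Merged: [2, 8, 8, 17]
Compare 21 vs 17: take 17 from right. Merged: [2, 8, 8, 17, 17]
Compare 21 vs 30: take 21 from left. Merged: [2, 8, 8, 17, 17, 21]
Compare 23 vs 30: take 23 from left. Merged: [2, 8, 8, 17, 17, 21, 23]
Compare 26 vs 30: take 26 from left. Merged: [2, 8, 8, 17, 17, 21, 23, 26]
Append remaining from right: [30, 32, 36]. Merged: [2, 8, 8, 17, 17, 21, 23, 26, 30, 32, 36]

Final merged array: [2, 8, 8, 17, 17, 21, 23, 26, 30, 32, 36]
Total comparisons: 8

The merged array is [2, 8, 8, 17, 17, 21, 23, 26, 30, 32, 36], requiring 8 comparisons. The merge step runs in O(n) time where n is the total number of elements.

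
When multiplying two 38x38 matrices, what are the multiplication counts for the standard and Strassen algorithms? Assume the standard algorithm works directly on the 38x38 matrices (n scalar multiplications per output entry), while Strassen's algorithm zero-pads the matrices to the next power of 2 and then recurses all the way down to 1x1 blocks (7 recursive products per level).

Matrix multiplication for 38x38 matrices:

Strassen's algorithm requires power-of-2 dimensions. Pad 38x38 to 64x64 (next power of 2).

Standard algorithm: 38^3 = 54872 multiplications
Strassen's algorithm: 7^(log2(64)) = 7^6 = 117649 multiplications
Difference: 54872 - 117649 = -62777 (Strassen uses MORE here due to padding overhead — for small or just-over-power-of-2 n, padding can outweigh the per-level savings)

Standard: 54872 multiplications (38^3). Strassen: 117649 multiplications (7^6, after padding to 64x64). Strassen reduces 8 recursive multiplications to 7 at each level.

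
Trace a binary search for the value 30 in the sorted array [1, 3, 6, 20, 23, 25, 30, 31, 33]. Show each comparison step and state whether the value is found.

Binary search for 30 in [1, 3, 6, 20, 23, 25, 30, 31, 33]:

lo=0, hi=8, mid=4, arr[mid]=23 -> 23 < 30, search right half
lo=5, hi=8, mid=6, arr[mid]=30 -> Found target at index 6!

Binary search finds 30 at index 6 after 2 comparisons. The search repeatedly halves the search space by comparing with the middle element.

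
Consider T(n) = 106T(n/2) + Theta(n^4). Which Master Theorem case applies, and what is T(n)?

Master Theorem for T(n) = 106T(n/2) + O(n^4):

a = 106, b = 2, c = 4
log_b(a) = log_2(106) = 6.7279

Case 1: c = 4 < log_2(106) = 6.7279
T(n) = O(n^(log_2 106))

For T(n) = 106T(n/2) + O(n^4): log_2(106) = 6.7279. This is Case 1 of the Master Theorem (c < log_b(a), work dominated by leaves), giving O(n^(log_2 106)).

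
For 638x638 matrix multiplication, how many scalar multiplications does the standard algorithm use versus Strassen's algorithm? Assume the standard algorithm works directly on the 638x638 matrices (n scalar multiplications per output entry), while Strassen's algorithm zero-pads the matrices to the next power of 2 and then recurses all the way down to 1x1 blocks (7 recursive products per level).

Matrix multiplication for 638x638 matrices:

Strassen's algorithm requires power-of-2 dimensions. Pad 638x638 to 1024x1024 (next power of 2).

Standard algorithm: 638^3 = 259694072 multiplications
Strassen's algorithm: 7^(log2(1024)) = 7^10 = 282475249 multiplications
Difference: 259694072 - 282475249 = -22781177 (Strassen uses MORE here due to padding overhead — for small or just-over-power-of-2 n, padding can outweigh the per-level savings)

Standard: 259694072 multiplications (638^3). Strassen: 282475249 multiplications (7^10, after padding to 1024x1024). Strassen reduces 8 recursive multiplications to 7 at each level.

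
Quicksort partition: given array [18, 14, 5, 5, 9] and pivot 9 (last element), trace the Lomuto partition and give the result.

Lomuto partition with pivot = 9:

Initial array: [18, 14, 5, 5, 9]

arr[0]=18 > 9: no swap
arr[1]=14 > 9: no swap
arr[2]=5 <= 9: swap with position 0, array becomes [5, 14, 18, 5, 9]
arr[3]=5 <= 9: swap with position 1, array becomes [5, 5, 18, 14, 9]

Place pivot at position 2: [5, 5, 9, 14, 18]
Pivot position: 2

After partitioning with pivot 9, the array becomes [5, 5, 9, 14, 18]. The pivot is placed at index 2. All elements to the left of the pivot are <= 9, and all elements to the right are > 9.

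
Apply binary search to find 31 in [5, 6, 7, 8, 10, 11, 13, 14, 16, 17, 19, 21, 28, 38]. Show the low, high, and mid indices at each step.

Binary search for 31 in [5, 6, 7, 8, 10, 11, 13, 14, 16, 17, 19, 21, 28, 38]:

lo=0, hi=13, mid=6, arr[mid]=13 -> 13 < 31, search right half
lo=7, hi=13, mid=10, arr[mid]=19 -> 19 < 31, search right half
lo=11, hi=13, mid=12, arr[mid]=28 -> 28 < 31, search right half
lo=13, hi=13, mid=13, arr[mid]=38 -> 38 > 31, search left half
lo=13 > hi=12, target 31 not found

Binary search determines that 31 is not in the array after 4 comparisons. The search space was exhausted without finding the target.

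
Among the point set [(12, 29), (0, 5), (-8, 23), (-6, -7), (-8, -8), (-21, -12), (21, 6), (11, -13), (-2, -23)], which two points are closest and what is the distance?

Computing all pairwise distances among 9 points:

d((12, 29), (0, 5)) = 26.8328
d((12, 29), (-8, 23)) = 20.8806
d((12, 29), (-6, -7)) = 40.2492
d((12, 29), (-8, -8)) = 42.0595
d((12, 29), (-21, -12)) = 52.6308
d((12, 29), (21, 6)) = 24.6982
d((12, 29), (11, -13)) = 42.0119
d((12, 29), (-2, -23)) = 53.8516
d((0, 5), (-8, 23)) = 19.6977
d((0, 5), (-6, -7)) = 13.4164
d((0, 5), (-8, -8)) = 15.2643
d((0, 5), (-21, -12)) = 27.0185
d((0, 5), (21, 6)) = 21.0238
d((0, 5), (11, -13)) = 21.095
d((0, 5), (-2, -23)) = 28.0713
d((-8, 23), (-6, -7)) = 30.0666
d((-8, 23), (-8, -8)) = 31.0
d((-8, 23), (-21, -12)) = 37.3363
d((-8, 23), (21, 6)) = 33.6155
d((-8, 23), (11, -13)) = 40.7063
d((-8, 23), (-2, -23)) = 46.3897
d((-6, -7), (-8, -8)) = 2.2361 <-- minimum
d((-6, -7), (-21, -12)) = 15.8114
d((-6, -7), (21, 6)) = 29.9666
d((-6, -7), (11, -13)) = 18.0278
d((-6, -7), (-2, -23)) = 16.4924
d((-8, -8), (-21, -12)) = 13.6015
d((-8, -8), (21, 6)) = 32.2025
d((-8, -8), (11, -13)) = 19.6469
d((-8, -8), (-2, -23)) = 16.1555
d((-21, -12), (21, 6)) = 45.6946
d((-21, -12), (11, -13)) = 32.0156
d((-21, -12), (-2, -23)) = 21.9545
d((21, 6), (11, -13)) = 21.4709
d((21, 6), (-2, -23)) = 37.0135
d((11, -13), (-2, -23)) = 16.4012

Closest pair: (-6, -7) and (-8, -8) with distance 2.2361

The closest pair is (-6, -7) and (-8, -8) with Euclidean distance 2.2361. For 9 points, brute-force pairwise comparison is shown above. For large n, the divide-and-conquer algorithm (sort by x, recurse on halves, check the dividing strip) achieves O(n log n).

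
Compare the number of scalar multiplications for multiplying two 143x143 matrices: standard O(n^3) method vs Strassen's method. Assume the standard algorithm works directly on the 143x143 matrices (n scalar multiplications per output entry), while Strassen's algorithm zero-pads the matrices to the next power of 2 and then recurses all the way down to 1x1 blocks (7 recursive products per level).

Matrix multiplication for 143x143 matrices:

Strassen's algorithm requires power-of-2 dimensions. Pad 143x143 to 256x256 (next power of 2).

Standard algorithm: 143^3 = 2924207 multiplications
Strassen's algorithm: 7^(log2(256)) = 7^8 = 5764801 multiplications
Difference: 2924207 - 5764801 = -2840594 (Strassen uses MORE here due to padding overhead — for small or just-over-power-of-2 n, padding can outweigh the per-level savings)

Standard: 2924207 multiplications (143^3). Strassen: 5764801 multiplications (7^8, after padding to 256x256). Strassen reduces 8 recursive multiplications to 7 at each level.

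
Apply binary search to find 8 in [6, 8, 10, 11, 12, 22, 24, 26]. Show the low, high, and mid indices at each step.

Binary search for 8 in [6, 8, 10, 11, 12, 22, 24, 26]:

lo=0, hi=7, mid=3, arr[mid]=11 -> 11 > 8, search left half
lo=0, hi=2, mid=1, arr[mid]=8 -> Found target at index 1!

Binary search finds 8 at index 1 after 2 comparisons. The search repeatedly halves the search space by comparing with the middle element.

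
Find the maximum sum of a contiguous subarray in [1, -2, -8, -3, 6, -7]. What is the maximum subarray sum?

Using Kadane's algorithm on [1, -2, -8, -3, 6, -7]:

Scanning through the array:
Position 1 (value -2): max_ending_here = -1, max_so_far = 1
Position 2 (value -8): max_ending_here = -8, max_so_far = 1
Position 3 (value -3): max_ending_here = -3, max_so_far = 1
Position 4 (value 6): max_ending_here = 6, max_so_far = 6
Position 5 (value -7): max_ending_here = -1, max_so_far = 6

Maximum subarray: [6]
Maximum sum: 6

The maximum subarray is [6] with sum 6. This subarray runs from index 4 to index 4.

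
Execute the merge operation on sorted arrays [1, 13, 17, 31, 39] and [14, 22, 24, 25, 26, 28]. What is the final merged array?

Merging process:

Compare 1 vs 14: take 1 from left. Merged: [1]
Compare 13 vs 14: take 13 from left. Merged: [1, 13]
Compare 17 vs 14: take 14 from right. Merged: [1, 13, 14]
Compare 17 vs 22: take 17 from left. Merged: [1, 13, 14, 17]
Compare 31 vs 22: take 22 from right. Merged: [1, 13, 14, 17, 22]
Compare 31 vs 24: take 24 from right. Merged: [1, 13, 14, 17, 22, 24]
Compare 31 vs 25: take 25 from right. Merged: [1, 13, 14, 17, 22, 24, 25]
Compare 31 vs 26: take 26 from right. Merged: [1, 13, 14, 17, 22, 24, 25, 26]
Compare 31 vs 28: take 28 from right. Merged: [1, 13, 14, 17, 22, 24, 25, 26, 28]
Append remaining from left: [31, 39]. Merged: [1, 13, 14, 17, 22, 24, 25, 26, 28, 31, 39]

Final merged array: [1, 13, 14, 17, 22, 24, 25, 26, 28, 31, 39]
Total comparisons: 9

The merged array is [1, 13, 14, 17, 22, 24, 25, 26, 28, 31, 39], requiring 9 comparisons. The merge step runs in O(n) time where n is the total number of elements.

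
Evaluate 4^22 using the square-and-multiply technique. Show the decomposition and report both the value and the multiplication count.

Computing 4^22 by squaring (build up from 4^1; each line after the first costs one multiplication):

4^1 = 4
4^2 = (4^1)^2 = 4^2 = 16
4^4 = (4^2)^2 = 16^2 = 256
4^5 = 4 * 4^4 = 4 * 256 = 1024
4^10 = (4^5)^2 = 1024^2 = 1048576
4^11 = 4 * 4^10 = 4 * 1048576 = 4194304
4^22 = (4^11)^2 = 4194304^2 = 17592186044416

Result: 17592186044416
Multiplications needed: 6 (6 lines after 4^1)

4^22 = 17592186044416. Using exponentiation by squaring, this requires 6 multiplications. The key idea: if the exponent is even, square the half-power; if odd, multiply by the base once.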